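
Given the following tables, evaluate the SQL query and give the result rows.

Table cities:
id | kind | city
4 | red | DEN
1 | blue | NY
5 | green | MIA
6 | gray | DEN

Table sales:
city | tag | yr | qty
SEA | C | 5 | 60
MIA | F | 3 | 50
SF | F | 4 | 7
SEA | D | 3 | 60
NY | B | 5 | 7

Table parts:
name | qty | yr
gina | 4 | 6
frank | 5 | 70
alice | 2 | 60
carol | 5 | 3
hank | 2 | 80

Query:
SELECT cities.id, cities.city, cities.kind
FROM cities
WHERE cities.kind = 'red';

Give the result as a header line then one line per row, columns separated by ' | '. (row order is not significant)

== RESULT ==
cities.id | cities.city | cities.kind
4 | DEN | red

Derivation:
After WHERE (1 rows):
cities.id | cities.kind | cities.city
4 | red | DEN
After SELECT (1 rows):
cities.id | cities.city | cities.kind
4 | DEN | red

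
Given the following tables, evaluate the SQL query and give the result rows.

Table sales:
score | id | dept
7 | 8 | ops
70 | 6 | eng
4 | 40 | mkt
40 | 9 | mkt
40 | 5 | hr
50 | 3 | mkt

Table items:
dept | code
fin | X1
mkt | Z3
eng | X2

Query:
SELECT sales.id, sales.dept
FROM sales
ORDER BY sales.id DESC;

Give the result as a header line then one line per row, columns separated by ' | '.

After SELECT (6 rows):
sales.id | sales.dept
8 | ops
6 | eng
40 | mkt
9 | mkt
5 | hr
3 | mkt
After ORDER BY (6 rows):
sales.id | sales.dept
40 | mkt
9 | mkt
8 | ops
6 | eng
5 | hr
3 | mkt

== RESULT ==
sales.id | sales.dept
40 | mkt
9 | mkt
8 | ops
6 | eng
5 | hr
3 | mkt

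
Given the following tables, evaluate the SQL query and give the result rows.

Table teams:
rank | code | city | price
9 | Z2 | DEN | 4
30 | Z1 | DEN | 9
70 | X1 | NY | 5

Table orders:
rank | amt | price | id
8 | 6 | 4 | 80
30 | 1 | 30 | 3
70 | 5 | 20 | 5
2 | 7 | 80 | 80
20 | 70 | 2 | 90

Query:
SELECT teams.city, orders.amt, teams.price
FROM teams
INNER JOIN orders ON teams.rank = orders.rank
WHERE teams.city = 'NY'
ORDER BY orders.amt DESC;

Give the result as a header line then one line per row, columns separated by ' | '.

== RESULT ==
teams.city | orders.amt | teams.price
NY | 5 | 5

Derivation:
After JOIN orders (2 rows):
teams.rank | teams.code | teams.city | teams.price | orders.rank | orders.amt | orders.price | orders.id
30 | Z1 | DEN | 9 | 30 | 1 | 30 | 3
70 | X1 | NY | 5 | 70 | 5 | 20 | 5
After WHERE (1 rows):
teams.rank | teams.code | teams.city | teams.price | orders.rank | orders.amt | orders.price | orders.id
70 | X1 | NY | 5 | 70 | 5 | 20 | 5
After SELECT (1 rows):
teams.city | orders.amt | teams.price
NY | 5 | 5
After ORDER BY (1 rows):
teams.city | orders.amt | teams.price
NY | 5 | 5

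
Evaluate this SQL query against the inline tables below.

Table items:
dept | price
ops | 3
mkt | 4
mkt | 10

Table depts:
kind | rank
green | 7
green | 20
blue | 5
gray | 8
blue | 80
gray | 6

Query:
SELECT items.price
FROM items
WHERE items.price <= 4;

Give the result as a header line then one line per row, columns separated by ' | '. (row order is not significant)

After WHERE (2 rows):
items.dept | items.price
ops | 3
mkt | 4
After SELECT (2 rows):
items.price
3
4

== RESULT ==
items.price
3
4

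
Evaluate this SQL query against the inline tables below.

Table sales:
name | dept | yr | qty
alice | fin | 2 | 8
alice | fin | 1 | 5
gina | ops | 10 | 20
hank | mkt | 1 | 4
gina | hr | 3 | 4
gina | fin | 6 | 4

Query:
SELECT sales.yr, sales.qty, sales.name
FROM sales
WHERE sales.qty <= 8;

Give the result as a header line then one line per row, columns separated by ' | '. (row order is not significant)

== RESULT ==
sales.yr | sales.qty | sales.name
2 | 8 | alice
1 | 5 | alice
1 | 4 | hank
3 | 4 | gina
6 | 4 | gina

Derivation:
After WHERE (5 rows):
sales.name | sales.dept | sales.yr | sales.qty
alice | fin | 2 | 8
alice | fin | 1 | 5
hank | mkt | 1 | 4
gina | hr | 3 | 4
gina | fin | 6 | 4
After SELECT (5 rows):
sales.yr | sales.qty | sales.name
2 | 8 | alice
1 | 5 | alice
1 | 4 | hank
3 | 4 | gina
6 | 4 | gina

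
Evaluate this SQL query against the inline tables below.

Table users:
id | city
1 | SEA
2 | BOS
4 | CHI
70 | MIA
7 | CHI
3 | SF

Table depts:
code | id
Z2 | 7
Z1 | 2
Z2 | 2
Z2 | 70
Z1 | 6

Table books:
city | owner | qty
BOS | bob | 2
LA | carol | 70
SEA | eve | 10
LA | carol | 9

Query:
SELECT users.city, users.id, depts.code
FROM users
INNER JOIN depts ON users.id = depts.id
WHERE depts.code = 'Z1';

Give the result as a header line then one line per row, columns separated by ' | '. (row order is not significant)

== RESULT ==
users.city | users.id | depts.code
BOS | 2 | Z1

Derivation:
After JOIN depts (4 rows):
users.id | users.city | depts.code | depts.id
2 | BOS | Z1 | 2
2 | BOS | Z2 | 2
70 | MIA | Z2 | 70
7 | CHI | Z2 | 7
After WHERE (1 rows):
users.id | users.city | depts.code | depts.id
2 | BOS | Z1 | 2
After SELECT (1 rows):
users.city | users.id | depts.code
BOS | 2 | Z1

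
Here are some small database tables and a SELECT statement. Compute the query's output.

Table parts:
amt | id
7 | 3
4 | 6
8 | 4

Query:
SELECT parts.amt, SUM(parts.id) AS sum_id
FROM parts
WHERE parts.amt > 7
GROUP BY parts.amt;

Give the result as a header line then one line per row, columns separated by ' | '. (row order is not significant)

After WHERE (1 rows):
parts.amt | parts.id
8 | 4
After GROUP BY (1 rows):
parts.amt | sum_id
8 | 4

== RESULT ==
parts.amt | sum_id
8 | 4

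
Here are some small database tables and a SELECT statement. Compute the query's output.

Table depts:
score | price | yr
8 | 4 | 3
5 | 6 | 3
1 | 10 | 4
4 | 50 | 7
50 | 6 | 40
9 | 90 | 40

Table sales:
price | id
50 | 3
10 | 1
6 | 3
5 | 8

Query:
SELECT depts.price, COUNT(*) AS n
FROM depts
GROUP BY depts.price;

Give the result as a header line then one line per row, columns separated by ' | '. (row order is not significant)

== RESULT ==
depts.price | n
4 | 1
6 | 2
10 | 1
50 | 1
90 | 1

Derivation:
After GROUP BY (5 rows):
depts.price | n
4 | 1
6 | 2
10 | 1
50 | 1
90 | 1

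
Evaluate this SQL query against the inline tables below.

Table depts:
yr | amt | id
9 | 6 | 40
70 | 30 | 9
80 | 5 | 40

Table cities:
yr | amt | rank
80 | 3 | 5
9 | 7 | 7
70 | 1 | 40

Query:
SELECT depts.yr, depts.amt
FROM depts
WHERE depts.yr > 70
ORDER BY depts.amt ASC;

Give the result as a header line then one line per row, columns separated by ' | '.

== RESULT ==
depts.yr | depts.amt
80 | 5

Derivation:
After WHERE (1 rows):
depts.yr | depts.amt | depts.id
80 | 5 | 40
After SELECT (1 rows):
depts.yr | depts.amt
80 | 5
After ORDER BY (1 rows):
depts.yr | depts.amt
80 | 5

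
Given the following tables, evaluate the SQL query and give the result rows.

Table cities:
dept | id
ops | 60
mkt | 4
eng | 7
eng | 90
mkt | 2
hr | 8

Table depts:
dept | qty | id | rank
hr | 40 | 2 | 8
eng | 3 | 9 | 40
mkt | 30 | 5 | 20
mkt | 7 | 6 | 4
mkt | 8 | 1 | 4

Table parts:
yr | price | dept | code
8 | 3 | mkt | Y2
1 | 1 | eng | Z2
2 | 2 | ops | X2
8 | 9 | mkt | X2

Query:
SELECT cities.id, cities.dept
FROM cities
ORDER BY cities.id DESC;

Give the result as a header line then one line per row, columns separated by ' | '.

After SELECT (6 rows):
cities.id | cities.dept
60 | ops
4 | mkt
7 | eng
90 | eng
2 | mkt
8 | hr
After ORDER BY (6 rows):
cities.id | cities.dept
90 | eng
60 | ops
8 | hr
7 | eng
4 | mkt
2 | mkt

== RESULT ==
cities.id | cities.dept
90 | eng
60 | ops
8 | hr
7 | eng
4 | mkt
2 | mkt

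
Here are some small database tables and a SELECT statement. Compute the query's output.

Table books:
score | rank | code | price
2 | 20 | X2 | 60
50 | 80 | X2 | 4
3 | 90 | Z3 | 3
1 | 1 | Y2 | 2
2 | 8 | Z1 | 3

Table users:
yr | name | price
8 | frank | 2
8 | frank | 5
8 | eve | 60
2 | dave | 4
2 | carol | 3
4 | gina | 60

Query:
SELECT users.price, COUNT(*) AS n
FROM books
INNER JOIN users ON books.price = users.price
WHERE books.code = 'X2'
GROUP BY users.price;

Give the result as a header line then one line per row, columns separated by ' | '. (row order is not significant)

After JOIN users (6 rows):
books.score | books.rank | books.code | books.price | users.yr | users.name | users.price
2 | 20 | X2 | 60 | 8 | eve | 60
2 | 20 | X2 | 60 | 4 | gina | 60
50 | 80 | X2 | 4 | 2 | dave | 4
3 | 90 | Z3 | 3 | 2 | carol | 3
1 | 1 | Y2 | 2 | 8 | frank | 2
2 | 8 | Z1 | 3 | 2 | carol | 3
After WHERE (3 rows):
books.score | books.rank | books.code | books.price | users.yr | users.name | users.price
2 | 20 | X2 | 60 | 8 | eve | 60
2 | 20 | X2 | 60 | 4 | gina | 60
50 | 80 | X2 | 4 | 2 | dave | 4
After GROUP BY (2 rows):
users.price | n
60 | 2
4 | 1

== RESULT ==
users.price | n
60 | 2
4 | 1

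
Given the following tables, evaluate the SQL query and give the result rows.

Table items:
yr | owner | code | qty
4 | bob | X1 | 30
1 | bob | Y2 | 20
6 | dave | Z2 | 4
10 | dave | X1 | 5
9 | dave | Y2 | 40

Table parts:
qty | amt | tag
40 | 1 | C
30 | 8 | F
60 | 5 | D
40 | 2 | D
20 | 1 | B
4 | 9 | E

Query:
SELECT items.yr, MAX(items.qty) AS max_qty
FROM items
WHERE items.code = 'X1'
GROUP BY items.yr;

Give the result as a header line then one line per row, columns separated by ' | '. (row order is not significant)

After WHERE (2 rows):
items.yr | items.owner | items.code | items.qty
4 | bob | X1 | 30
10 | dave | X1 | 5
After GROUP BY (2 rows):
items.yr | max_qty
4 | 30
10 | 5

== RESULT ==
items.yr | max_qty
4 | 30
10 | 5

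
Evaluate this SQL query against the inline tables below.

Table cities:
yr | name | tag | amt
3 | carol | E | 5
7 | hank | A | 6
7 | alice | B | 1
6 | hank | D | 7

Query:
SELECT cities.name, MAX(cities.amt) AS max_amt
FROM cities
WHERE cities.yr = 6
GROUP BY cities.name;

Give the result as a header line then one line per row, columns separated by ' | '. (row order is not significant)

== RESULT ==
cities.name | max_amt
hank | 7

Derivation:
After WHERE (1 rows):
cities.yr | cities.name | cities.tag | cities.amt
6 | hank | D | 7
After GROUP BY (1 rows):
cities.name | max_amt
hank | 7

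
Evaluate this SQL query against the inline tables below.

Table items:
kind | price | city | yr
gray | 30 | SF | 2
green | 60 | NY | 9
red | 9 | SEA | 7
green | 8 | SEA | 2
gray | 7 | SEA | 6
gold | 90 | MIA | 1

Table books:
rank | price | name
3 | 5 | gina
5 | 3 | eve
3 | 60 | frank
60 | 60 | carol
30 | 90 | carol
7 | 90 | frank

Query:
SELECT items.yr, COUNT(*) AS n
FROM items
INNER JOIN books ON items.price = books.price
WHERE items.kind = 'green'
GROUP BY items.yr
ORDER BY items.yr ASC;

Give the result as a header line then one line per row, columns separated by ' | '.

After JOIN books (4 rows):
items.kind | items.price | items.city | items.yr | books.rank | books.price | books.name
green | 60 | NY | 9 | 3 | 60 | frank
green | 60 | NY | 9 | 60 | 60 | carol
gold | 90 | MIA | 1 | 30 | 90 | carol
gold | 90 | MIA | 1 | 7 | 90 | frank
After WHERE (2 rows):
items.kind | items.price | items.city | items.yr | books.rank | books.price | books.name
green | 60 | NY | 9 | 3 | 60 | frank
green | 60 | NY | 9 | 60 | 60 | carol
After GROUP BY (1 rows):
items.yr | n
9 | 2
After ORDER BY (1 rows):
items.yr | n
9 | 2

== RESULT ==
items.yr | n
9 | 2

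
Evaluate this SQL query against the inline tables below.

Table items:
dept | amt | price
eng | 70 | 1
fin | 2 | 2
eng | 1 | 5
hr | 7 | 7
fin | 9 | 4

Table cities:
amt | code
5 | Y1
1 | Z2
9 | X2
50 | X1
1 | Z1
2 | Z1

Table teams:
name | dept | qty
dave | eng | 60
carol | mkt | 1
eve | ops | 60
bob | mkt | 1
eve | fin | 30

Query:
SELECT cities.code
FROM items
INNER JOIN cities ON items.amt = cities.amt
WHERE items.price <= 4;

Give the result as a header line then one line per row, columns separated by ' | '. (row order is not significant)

== RESULT ==
cities.code
Z1
X2

Derivation:
After JOIN cities (4 rows):
items.dept | items.amt | items.price | cities.amt | cities.code
fin | 2 | 2 | 2 | Z1
eng | 1 | 5 | 1 | Z2
eng | 1 | 5 | 1 | Z1
fin | 9 | 4 | 9 | X2
After WHERE (2 rows):
items.dept | items.amt | items.price | cities.amt | cities.code
fin | 2 | 2 | 2 | Z1
fin | 9 | 4 | 9 | X2
After SELECT (2 rows):
cities.code
Z1
X2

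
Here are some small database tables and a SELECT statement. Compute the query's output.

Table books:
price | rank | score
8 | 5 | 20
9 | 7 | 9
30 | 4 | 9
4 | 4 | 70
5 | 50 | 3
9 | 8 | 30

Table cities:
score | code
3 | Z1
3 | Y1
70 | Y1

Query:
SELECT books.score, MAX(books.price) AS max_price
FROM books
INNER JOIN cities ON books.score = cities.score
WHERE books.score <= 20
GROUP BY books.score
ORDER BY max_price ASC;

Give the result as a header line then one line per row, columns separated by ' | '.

After JOIN cities (3 rows):
books.price | books.rank | books.score | cities.score | cities.code
4 | 4 | 70 | 70 | Y1
5 | 50 | 3 | 3 | Z1
5 | 50 | 3 | 3 | Y1
After WHERE (2 rows):
books.price | books.rank | books.score | cities.score | cities.code
5 | 50 | 3 | 3 | Z1
5 | 50 | 3 | 3 | Y1
After GROUP BY (1 rows):
books.score | max_price
3 | 5
After ORDER BY (1 rows):
books.score | max_price
3 | 5

== RESULT ==
books.score | max_price
3 | 5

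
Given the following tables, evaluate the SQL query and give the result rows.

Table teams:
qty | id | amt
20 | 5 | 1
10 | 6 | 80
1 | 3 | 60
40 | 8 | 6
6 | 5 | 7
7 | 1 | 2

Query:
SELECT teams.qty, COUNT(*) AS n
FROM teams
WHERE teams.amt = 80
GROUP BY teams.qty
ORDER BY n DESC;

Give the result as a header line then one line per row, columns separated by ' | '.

After WHERE (1 rows):
teams.qty | teams.id | teams.amt
10 | 6 | 80
After GROUP BY (1 rows):
teams.qty | n
10 | 1
After ORDER BY (1 rows):
teams.qty | n
10 | 1

== RESULT ==
teams.qty | n
10 | 1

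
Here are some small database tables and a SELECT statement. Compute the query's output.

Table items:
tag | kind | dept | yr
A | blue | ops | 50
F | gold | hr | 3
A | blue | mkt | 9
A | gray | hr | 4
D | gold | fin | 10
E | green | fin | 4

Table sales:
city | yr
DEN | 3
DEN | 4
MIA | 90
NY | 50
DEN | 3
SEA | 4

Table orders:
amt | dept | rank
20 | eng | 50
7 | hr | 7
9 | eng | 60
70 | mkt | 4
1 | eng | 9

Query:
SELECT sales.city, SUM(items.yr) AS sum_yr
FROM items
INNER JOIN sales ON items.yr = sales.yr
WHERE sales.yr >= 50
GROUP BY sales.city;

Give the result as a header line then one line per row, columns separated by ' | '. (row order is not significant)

After JOIN sales (7 rows):
items.tag | items.kind | items.dept | items.yr | sales.city | sales.yr
A | blue | ops | 50 | NY | 50
F | gold | hr | 3 | DEN | 3
F | gold | hr | 3 | DEN | 3
A | gray | hr | 4 | DEN | 4
A | gray | hr | 4 | SEA | 4
E | green | fin | 4 | DEN | 4
E | green | fin | 4 | SEA | 4
After WHERE (1 rows):
items.tag | items.kind | items.dept | items.yr | sales.city | sales.yr
A | blue | ops | 50 | NY | 50
After GROUP BY (1 rows):
sales.city | sum_yr
NY | 50

== RESULT ==
sales.city | sum_yr
NY | 50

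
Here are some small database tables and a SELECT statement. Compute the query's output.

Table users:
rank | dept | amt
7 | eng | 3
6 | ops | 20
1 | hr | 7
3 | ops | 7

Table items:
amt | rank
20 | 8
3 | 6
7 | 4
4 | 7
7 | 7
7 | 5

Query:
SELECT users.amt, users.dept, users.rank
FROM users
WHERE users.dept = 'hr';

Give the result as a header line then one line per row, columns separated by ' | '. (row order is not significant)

After WHERE (1 rows):
users.rank | users.dept | users.amt
1 | hr | 7
After SELECT (1 rows):
users.amt | users.dept | users.rank
7 | hr | 1

== RESULT ==
users.amt | users.dept | users.rank
7 | hr | 1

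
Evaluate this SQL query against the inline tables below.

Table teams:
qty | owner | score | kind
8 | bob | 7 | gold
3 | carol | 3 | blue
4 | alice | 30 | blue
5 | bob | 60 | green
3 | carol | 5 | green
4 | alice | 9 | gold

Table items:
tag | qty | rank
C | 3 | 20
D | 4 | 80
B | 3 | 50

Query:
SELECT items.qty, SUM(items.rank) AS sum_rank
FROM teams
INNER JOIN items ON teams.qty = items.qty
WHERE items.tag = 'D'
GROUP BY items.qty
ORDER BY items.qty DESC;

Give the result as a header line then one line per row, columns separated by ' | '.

== RESULT ==
items.qty | sum_rank
4 | 160

Derivation:
After JOIN items (6 rows):
teams.qty | teams.owner | teams.score | teams.kind | items.tag | items.qty | items.rank
3 | carol | 3 | blue | C | 3 | 20
3 | carol | 3 | blue | B | 3 | 50
4 | alice | 30 | blue | D | 4 | 80
3 | carol | 5 | green | C | 3 | 20
3 | carol | 5 | green | B | 3 | 50
4 | alice | 9 | gold | D | 4 | 80
After WHERE (2 rows):
teams.qty | teams.owner | teams.score | teams.kind | items.tag | items.qty | items.rank
4 | alice | 30 | blue | D | 4 | 80
4 | alice | 9 | gold | D | 4 | 80
After GROUP BY (1 rows):
items.qty | sum_rank
4 | 160
After ORDER BY (1 rows):
items.qty | sum_rank
4 | 160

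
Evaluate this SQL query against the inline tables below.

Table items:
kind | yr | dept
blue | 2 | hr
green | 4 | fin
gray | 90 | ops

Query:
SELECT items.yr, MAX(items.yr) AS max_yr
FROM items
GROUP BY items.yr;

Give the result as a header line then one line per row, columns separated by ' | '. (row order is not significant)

After GROUP BY (3 rows):
items.yr | max_yr
2 | 2
4 | 4
90 | 90

== RESULT ==
items.yr | max_yr
2 | 2
4 | 4
90 | 90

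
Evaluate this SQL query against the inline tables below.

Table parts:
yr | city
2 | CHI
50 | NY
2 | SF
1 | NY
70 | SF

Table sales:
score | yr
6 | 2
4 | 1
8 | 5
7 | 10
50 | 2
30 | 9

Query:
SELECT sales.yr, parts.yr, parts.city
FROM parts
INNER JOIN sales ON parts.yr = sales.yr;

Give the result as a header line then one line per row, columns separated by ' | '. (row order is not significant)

== RESULT ==
sales.yr | parts.yr | parts.city
2 | 2 | CHI
2 | 2 | CHI
2 | 2 | SF
2 | 2 | SF
1 | 1 | NY

Derivation:
After JOIN sales (5 rows):
parts.yr | parts.city | sales.score | sales.yr
2 | CHI | 6 | 2
2 | CHI | 50 | 2
2 | SF | 6 | 2
2 | SF | 50 | 2
1 | NY | 4 | 1
After SELECT (5 rows):
sales.yr | parts.yr | parts.city
2 | 2 | CHI
2 | 2 | CHI
2 | 2 | SF
2 | 2 | SF
1 | 1 | NY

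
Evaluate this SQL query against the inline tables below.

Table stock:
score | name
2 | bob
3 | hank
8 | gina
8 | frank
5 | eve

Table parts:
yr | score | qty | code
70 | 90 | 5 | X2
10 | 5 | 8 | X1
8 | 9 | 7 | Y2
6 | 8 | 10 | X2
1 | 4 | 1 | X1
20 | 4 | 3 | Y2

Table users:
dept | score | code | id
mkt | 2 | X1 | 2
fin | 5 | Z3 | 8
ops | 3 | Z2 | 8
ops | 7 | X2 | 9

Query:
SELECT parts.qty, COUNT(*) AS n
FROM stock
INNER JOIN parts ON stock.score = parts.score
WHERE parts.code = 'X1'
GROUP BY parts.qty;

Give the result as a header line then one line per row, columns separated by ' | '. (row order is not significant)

== RESULT ==
parts.qty | n
8 | 1

Derivation:
After JOIN parts (3 rows):
stock.score | stock.name | parts.yr | parts.score | parts.qty | parts.code
8 | gina | 6 | 8 | 10 | X2
8 | frank | 6 | 8 | 10 | X2
5 | eve | 10 | 5 | 8 | X1
After WHERE (1 rows):
stock.score | stock.name | parts.yr | parts.score | parts.qty | parts.code
5 | eve | 10 | 5 | 8 | X1
After GROUP BY (1 rows):
parts.qty | n
8 | 1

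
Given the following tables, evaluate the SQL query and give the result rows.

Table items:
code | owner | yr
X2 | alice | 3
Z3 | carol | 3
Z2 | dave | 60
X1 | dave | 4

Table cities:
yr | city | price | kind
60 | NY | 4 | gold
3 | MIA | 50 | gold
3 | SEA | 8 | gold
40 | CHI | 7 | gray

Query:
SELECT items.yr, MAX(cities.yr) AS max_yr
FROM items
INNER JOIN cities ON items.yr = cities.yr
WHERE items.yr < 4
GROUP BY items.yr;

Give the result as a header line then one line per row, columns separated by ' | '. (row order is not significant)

== RESULT ==
items.yr | max_yr
3 | 3

Derivation:
After JOIN cities (5 rows):
items.code | items.owner | items.yr | cities.yr | cities.city | cities.price | cities.kind
X2 | alice | 3 | 3 | MIA | 50 | gold
X2 | alice | 3 | 3 | SEA | 8 | gold
Z3 | carol | 3 | 3 | MIA | 50 | gold
Z3 | carol | 3 | 3 | SEA | 8 | gold
Z2 | dave | 60 | 60 | NY | 4 | gold
After WHERE (4 rows):
items.code | items.owner | items.yr | cities.yr | cities.city | cities.price | cities.kind
X2 | alice | 3 | 3 | MIA | 50 | gold
X2 | alice | 3 | 3 | SEA | 8 | gold
Z3 | carol | 3 | 3 | MIA | 50 | gold
Z3 | carol | 3 | 3 | SEA | 8 | gold
After GROUP BY (1 rows):
items.yr | max_yr
3 | 3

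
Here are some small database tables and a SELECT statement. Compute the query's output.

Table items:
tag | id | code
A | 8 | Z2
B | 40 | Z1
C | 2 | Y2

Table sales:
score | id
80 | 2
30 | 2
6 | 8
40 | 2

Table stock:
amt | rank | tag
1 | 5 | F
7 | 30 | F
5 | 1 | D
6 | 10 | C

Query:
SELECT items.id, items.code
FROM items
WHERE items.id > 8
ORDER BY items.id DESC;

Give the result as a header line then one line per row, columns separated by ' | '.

After WHERE (1 rows):
items.tag | items.id | items.code
B | 40 | Z1
After SELECT (1 rows):
items.id | items.code
40 | Z1
After ORDER BY (1 rows):
items.id | items.code
40 | Z1

== RESULT ==
items.id | items.code
40 | Z1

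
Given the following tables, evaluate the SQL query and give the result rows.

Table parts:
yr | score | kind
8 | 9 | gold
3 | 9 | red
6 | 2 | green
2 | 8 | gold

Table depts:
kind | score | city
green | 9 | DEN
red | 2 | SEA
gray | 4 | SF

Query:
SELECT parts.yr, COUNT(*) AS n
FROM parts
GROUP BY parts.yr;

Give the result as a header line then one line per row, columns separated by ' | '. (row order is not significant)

After GROUP BY (4 rows):
parts.yr | n
8 | 1
3 | 1
6 | 1
2 | 1

== RESULT ==
parts.yr | n
8 | 1
3 | 1
6 | 1
2 | 1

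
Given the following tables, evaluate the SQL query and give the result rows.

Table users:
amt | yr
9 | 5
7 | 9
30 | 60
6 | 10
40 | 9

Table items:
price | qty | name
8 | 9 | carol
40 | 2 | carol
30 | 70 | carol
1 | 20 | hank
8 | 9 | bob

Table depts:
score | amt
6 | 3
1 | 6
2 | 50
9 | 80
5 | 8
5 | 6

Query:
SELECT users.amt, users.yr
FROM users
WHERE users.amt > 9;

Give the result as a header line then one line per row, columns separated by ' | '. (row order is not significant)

After WHERE (2 rows):
users.amt | users.yr
30 | 60
40 | 9
After SELECT (2 rows):
users.amt | users.yr
30 | 60
40 | 9

== RESULT ==
users.amt | users.yr
30 | 60
40 | 9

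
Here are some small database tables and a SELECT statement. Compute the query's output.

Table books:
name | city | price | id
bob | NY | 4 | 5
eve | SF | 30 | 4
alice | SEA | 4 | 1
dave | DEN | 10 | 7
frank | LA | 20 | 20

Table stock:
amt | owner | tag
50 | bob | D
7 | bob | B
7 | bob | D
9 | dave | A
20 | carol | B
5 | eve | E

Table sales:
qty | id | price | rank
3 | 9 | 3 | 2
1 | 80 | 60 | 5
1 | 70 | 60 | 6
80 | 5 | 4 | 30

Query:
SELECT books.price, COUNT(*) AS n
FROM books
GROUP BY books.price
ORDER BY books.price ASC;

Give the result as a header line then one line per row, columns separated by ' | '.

== RESULT ==
books.price | n
4 | 2
10 | 1
20 | 1
30 | 1

Derivation:
After GROUP BY (4 rows):
books.price | n
4 | 2
30 | 1
10 | 1
20 | 1
After ORDER BY (4 rows):
books.price | n
4 | 2
10 | 1
20 | 1
30 | 1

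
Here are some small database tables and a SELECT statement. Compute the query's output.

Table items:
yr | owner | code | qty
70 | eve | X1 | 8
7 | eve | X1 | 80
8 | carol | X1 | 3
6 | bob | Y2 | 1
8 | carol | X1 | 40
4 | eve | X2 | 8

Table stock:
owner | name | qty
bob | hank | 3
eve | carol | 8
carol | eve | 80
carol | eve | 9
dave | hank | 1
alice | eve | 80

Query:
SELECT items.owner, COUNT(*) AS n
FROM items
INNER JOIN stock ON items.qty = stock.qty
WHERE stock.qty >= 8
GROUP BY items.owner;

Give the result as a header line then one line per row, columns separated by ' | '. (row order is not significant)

== RESULT ==
items.owner | n
eve | 4

Derivation:
After JOIN stock (6 rows):
items.yr | items.owner | items.code | items.qty | stock.owner | stock.name | stock.qty
70 | eve | X1 | 8 | eve | carol | 8
7 | eve | X1 | 80 | carol | eve | 80
7 | eve | X1 | 80 | alice | eve | 80
8 | carol | X1 | 3 | bob | hank | 3
6 | bob | Y2 | 1 | dave | hank | 1
4 | eve | X2 | 8 | eve | carol | 8
After WHERE (4 rows):
items.yr | items.owner | items.code | items.qty | stock.owner | stock.name | stock.qty
70 | eve | X1 | 8 | eve | carol | 8
7 | eve | X1 | 80 | carol | eve | 80
7 | eve | X1 | 80 | alice | eve | 80
4 | eve | X2 | 8 | eve | carol | 8
After GROUP BY (1 rows):
items.owner | n
eve | 4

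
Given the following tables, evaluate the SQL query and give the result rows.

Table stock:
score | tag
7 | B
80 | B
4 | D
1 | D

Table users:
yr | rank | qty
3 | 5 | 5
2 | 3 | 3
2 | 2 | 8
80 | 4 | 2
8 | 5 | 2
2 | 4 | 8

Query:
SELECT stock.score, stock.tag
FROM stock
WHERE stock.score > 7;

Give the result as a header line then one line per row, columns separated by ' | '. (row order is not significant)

After WHERE (1 rows):
stock.score | stock.tag
80 | B
After SELECT (1 rows):
stock.score | stock.tag
80 | B

== RESULT ==
stock.score | stock.tag
80 | B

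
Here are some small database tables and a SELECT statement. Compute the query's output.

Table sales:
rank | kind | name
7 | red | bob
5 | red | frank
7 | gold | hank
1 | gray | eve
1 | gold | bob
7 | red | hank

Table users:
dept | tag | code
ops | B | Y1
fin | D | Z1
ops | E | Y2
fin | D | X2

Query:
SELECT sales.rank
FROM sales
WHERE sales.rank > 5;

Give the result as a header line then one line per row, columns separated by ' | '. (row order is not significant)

After WHERE (3 rows):
sales.rank | sales.kind | sales.name
7 | red | bob
7 | gold | hank
7 | red | hank
After SELECT (3 rows):
sales.rank
7
7
7

== RESULT ==
sales.rank
7
7
7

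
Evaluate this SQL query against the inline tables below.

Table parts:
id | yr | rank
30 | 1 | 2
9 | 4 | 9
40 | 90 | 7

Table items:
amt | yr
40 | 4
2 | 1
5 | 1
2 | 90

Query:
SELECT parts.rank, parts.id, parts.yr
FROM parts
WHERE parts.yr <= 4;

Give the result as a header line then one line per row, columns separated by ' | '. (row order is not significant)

After WHERE (2 rows):
parts.id | parts.yr | parts.rank
30 | 1 | 2
9 | 4 | 9
After SELECT (2 rows):
parts.rank | parts.id | parts.yr
2 | 30 | 1
9 | 9 | 4

== RESULT ==
parts.rank | parts.id | parts.yr
2 | 30 | 1
9 | 9 | 4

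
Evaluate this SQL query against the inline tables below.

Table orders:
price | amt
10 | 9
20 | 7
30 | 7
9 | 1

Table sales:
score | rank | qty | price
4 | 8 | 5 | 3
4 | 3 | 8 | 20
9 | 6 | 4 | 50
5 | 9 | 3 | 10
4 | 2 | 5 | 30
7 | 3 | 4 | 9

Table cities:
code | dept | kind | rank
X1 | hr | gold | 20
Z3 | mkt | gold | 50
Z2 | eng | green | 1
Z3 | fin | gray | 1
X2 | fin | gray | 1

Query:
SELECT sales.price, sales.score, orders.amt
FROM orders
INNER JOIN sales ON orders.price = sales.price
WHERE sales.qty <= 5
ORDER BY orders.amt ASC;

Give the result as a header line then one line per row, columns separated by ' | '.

After JOIN sales (4 rows):
orders.price | orders.amt | sales.score | sales.rank | sales.qty | sales.price
10 | 9 | 5 | 9 | 3 | 10
20 | 7 | 4 | 3 | 8 | 20
30 | 7 | 4 | 2 | 5 | 30
9 | 1 | 7 | 3 | 4 | 9
After WHERE (3 rows):
orders.price | orders.amt | sales.score | sales.rank | sales.qty | sales.price
10 | 9 | 5 | 9 | 3 | 10
30 | 7 | 4 | 2 | 5 | 30
9 | 1 | 7 | 3 | 4 | 9
After SELECT (3 rows):
sales.price | sales.score | orders.amt
10 | 5 | 9
30 | 4 | 7
9 | 7 | 1
After ORDER BY (3 rows):
sales.price | sales.score | orders.amt
9 | 7 | 1
30 | 4 | 7
10 | 5 | 9

== RESULT ==
sales.price | sales.score | orders.amt
9 | 7 | 1
30 | 4 | 7
10 | 5 | 9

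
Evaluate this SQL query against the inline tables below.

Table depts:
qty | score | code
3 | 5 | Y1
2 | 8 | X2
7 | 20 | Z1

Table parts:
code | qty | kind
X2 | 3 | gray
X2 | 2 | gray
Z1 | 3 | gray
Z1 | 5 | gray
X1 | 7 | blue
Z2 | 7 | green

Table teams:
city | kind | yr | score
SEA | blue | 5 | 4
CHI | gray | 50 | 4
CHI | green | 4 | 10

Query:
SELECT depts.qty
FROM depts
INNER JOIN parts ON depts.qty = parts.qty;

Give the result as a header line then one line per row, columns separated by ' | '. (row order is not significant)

After JOIN parts (5 rows):
depts.qty | depts.score | depts.code | parts.code | parts.qty | parts.kind
3 | 5 | Y1 | X2 | 3 | gray
3 | 5 | Y1 | Z1 | 3 | gray
2 | 8 | X2 | X2 | 2 | gray
7 | 20 | Z1 | X1 | 7 | blue
7 | 20 | Z1 | Z2 | 7 | green
After SELECT (5 rows):
depts.qty
3
3
2
7
7

== RESULT ==
depts.qty
3
3
2
7
7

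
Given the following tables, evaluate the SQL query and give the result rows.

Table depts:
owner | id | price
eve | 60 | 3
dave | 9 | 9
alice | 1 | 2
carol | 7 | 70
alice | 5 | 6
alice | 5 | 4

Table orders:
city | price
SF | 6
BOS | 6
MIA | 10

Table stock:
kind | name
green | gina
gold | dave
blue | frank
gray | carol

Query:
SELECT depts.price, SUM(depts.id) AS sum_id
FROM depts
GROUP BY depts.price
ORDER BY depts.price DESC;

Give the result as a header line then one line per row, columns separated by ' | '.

After GROUP BY (6 rows):
depts.price | sum_id
3 | 60
9 | 9
2 | 1
70 | 7
6 | 5
4 | 5
After ORDER BY (6 rows):
depts.price | sum_id
70 | 7
9 | 9
6 | 5
4 | 5
3 | 60
2 | 1

== RESULT ==
depts.price | sum_id
70 | 7
9 | 9
6 | 5
4 | 5
3 | 60
2 | 1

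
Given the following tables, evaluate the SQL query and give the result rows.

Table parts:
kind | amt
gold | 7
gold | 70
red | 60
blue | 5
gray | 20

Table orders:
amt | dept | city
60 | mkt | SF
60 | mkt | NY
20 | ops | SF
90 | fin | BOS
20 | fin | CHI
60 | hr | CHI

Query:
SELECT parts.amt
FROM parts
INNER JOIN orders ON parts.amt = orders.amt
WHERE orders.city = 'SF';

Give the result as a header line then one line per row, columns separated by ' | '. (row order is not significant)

After JOIN orders (5 rows):
parts.kind | parts.amt | orders.amt | orders.dept | orders.city
red | 60 | 60 | mkt | SF
red | 60 | 60 | mkt | NY
red | 60 | 60 | hr | CHI
gray | 20 | 20 | ops | SF
gray | 20 | 20 | fin | CHI
After WHERE (2 rows):
parts.kind | parts.amt | orders.amt | orders.dept | orders.city
red | 60 | 60 | mkt | SF
gray | 20 | 20 | ops | SF
After SELECT (2 rows):
parts.amt
60
20

== RESULT ==
parts.amt
60
20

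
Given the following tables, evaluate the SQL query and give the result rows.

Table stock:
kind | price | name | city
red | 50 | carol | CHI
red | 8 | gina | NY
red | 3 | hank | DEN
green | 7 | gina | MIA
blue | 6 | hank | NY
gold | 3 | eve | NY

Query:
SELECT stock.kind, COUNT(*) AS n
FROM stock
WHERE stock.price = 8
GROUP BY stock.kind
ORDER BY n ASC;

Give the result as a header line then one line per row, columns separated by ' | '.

After WHERE (1 rows):
stock.kind | stock.price | stock.name | stock.city
red | 8 | gina | NY
After GROUP BY (1 rows):
stock.kind | n
red | 1
After ORDER BY (1 rows):
stock.kind | n
red | 1

== RESULT ==
stock.kind | n
red | 1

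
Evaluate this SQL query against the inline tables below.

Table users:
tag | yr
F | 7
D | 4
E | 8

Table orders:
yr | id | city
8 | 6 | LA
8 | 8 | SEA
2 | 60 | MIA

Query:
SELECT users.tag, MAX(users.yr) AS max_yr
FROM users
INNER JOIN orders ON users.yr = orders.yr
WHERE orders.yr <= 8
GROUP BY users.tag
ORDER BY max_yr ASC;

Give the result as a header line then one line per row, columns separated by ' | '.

After JOIN orders (2 rows):
users.tag | users.yr | orders.yr | orders.id | orders.city
E | 8 | 8 | 6 | LA
E | 8 | 8 | 8 | SEA
After WHERE (2 rows):
users.tag | users.yr | orders.yr | orders.id | orders.city
E | 8 | 8 | 6 | LA
E | 8 | 8 | 8 | SEA
After GROUP BY (1 rows):
users.tag | max_yr
E | 8
After ORDER BY (1 rows):
users.tag | max_yr
E | 8

== RESULT ==
users.tag | max_yr
E | 8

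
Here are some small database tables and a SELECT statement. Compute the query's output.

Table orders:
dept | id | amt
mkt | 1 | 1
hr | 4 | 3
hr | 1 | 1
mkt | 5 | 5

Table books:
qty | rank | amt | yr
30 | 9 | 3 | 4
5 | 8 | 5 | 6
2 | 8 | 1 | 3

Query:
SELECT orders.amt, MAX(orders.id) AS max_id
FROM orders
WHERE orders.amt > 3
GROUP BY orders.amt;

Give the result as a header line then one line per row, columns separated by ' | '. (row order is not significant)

After WHERE (1 rows):
orders.dept | orders.id | orders.amt
mkt | 5 | 5
After GROUP BY (1 rows):
orders.amt | max_id
5 | 5

== RESULT ==
orders.amt | max_id
5 | 5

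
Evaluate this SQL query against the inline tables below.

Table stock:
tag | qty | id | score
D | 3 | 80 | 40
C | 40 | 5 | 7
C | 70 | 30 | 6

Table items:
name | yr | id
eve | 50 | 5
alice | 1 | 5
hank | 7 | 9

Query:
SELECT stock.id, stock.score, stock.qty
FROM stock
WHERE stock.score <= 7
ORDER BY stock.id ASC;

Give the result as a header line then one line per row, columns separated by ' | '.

== RESULT ==
stock.id | stock.score | stock.qty
5 | 7 | 40
30 | 6 | 70

Derivation:
After WHERE (2 rows):
stock.tag | stock.qty | stock.id | stock.score
C | 40 | 5 | 7
C | 70 | 30 | 6
After SELECT (2 rows):
stock.id | stock.score | stock.qty
5 | 7 | 40
30 | 6 | 70
After ORDER BY (2 rows):
stock.id | stock.score | stock.qty
5 | 7 | 40
30 | 6 | 70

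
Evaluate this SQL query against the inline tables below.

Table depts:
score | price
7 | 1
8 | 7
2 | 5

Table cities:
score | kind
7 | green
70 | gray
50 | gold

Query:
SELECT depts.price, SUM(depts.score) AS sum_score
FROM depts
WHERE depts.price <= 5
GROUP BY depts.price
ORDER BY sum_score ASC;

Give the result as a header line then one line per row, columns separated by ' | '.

After WHERE (2 rows):
depts.score | depts.price
7 | 1
2 | 5
After GROUP BY (2 rows):
depts.price | sum_score
1 | 7
5 | 2
After ORDER BY (2 rows):
depts.price | sum_score
5 | 2
1 | 7

== RESULT ==
depts.price | sum_score
5 | 2
1 | 7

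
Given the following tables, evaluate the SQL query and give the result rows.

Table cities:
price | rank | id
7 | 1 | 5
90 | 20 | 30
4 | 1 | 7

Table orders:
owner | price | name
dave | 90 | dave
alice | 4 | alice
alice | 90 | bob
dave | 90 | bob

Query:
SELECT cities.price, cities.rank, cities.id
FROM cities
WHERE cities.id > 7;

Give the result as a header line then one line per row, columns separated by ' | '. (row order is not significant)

== RESULT ==
cities.price | cities.rank | cities.id
90 | 20 | 30

Derivation:
After WHERE (1 rows):
cities.price | cities.rank | cities.id
90 | 20 | 30
After SELECT (1 rows):
cities.price | cities.rank | cities.id
90 | 20 | 30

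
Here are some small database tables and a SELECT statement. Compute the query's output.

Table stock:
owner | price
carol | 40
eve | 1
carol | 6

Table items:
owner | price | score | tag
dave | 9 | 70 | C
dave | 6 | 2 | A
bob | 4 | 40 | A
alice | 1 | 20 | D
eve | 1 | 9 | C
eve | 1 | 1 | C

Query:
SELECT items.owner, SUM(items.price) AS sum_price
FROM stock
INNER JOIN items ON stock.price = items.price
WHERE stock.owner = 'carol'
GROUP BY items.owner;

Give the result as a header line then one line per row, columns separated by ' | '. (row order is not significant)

== RESULT ==
items.owner | sum_price
dave | 6

Derivation:
After JOIN items (4 rows):
stock.owner | stock.price | items.owner | items.price | items.score | items.tag
eve | 1 | alice | 1 | 20 | D
eve | 1 | eve | 1 | 9 | C
eve | 1 | eve | 1 | 1 | C
carol | 6 | dave | 6 | 2 | A
After WHERE (1 rows):
stock.owner | stock.price | items.owner | items.price | items.score | items.tag
carol | 6 | dave | 6 | 2 | A
After GROUP BY (1 rows):
items.owner | sum_price
dave | 6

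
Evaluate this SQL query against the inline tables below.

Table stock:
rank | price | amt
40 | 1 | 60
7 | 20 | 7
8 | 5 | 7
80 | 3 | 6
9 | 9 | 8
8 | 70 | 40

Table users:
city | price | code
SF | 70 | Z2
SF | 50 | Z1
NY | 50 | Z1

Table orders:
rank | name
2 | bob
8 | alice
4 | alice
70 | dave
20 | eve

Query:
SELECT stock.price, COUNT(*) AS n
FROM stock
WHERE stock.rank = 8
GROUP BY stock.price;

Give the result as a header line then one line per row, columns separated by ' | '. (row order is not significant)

== RESULT ==
stock.price | n
5 | 1
70 | 1

Derivation:
After WHERE (2 rows):
stock.rank | stock.price | stock.amt
8 | 5 | 7
8 | 70 | 40
After GROUP BY (2 rows):
stock.price | n
5 | 1
70 | 1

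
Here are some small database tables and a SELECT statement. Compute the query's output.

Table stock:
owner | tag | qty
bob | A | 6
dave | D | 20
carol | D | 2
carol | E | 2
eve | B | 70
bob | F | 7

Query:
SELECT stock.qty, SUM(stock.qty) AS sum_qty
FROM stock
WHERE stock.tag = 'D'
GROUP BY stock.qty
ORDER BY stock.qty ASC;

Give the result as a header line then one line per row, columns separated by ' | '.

== RESULT ==
stock.qty | sum_qty
2 | 2
20 | 20

Derivation:
After WHERE (2 rows):
stock.owner | stock.tag | stock.qty
dave | D | 20
carol | D | 2
After GROUP BY (2 rows):
stock.qty | sum_qty
20 | 20
2 | 2
After ORDER BY (2 rows):
stock.qty | sum_qty
2 | 2
20 | 20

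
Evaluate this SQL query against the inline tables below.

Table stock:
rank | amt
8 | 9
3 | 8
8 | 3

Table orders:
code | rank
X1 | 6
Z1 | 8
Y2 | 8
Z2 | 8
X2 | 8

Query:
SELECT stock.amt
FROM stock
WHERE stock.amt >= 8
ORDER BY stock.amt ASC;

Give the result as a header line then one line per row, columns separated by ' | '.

== RESULT ==
stock.amt
8
9

Derivation:
After WHERE (2 rows):
stock.rank | stock.amt
8 | 9
3 | 8
After SELECT (2 rows):
stock.amt
9
8
After ORDER BY (2 rows):
stock.amt
8
9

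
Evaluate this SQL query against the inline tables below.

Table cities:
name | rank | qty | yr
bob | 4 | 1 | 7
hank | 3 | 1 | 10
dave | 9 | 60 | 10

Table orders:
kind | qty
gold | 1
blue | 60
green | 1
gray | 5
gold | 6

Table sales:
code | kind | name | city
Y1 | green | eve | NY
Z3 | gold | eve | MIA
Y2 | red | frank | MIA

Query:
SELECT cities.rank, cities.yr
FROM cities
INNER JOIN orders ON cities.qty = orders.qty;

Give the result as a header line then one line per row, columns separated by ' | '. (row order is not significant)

== RESULT ==
cities.rank | cities.yr
4 | 7
4 | 7
3 | 10
3 | 10
9 | 10

Derivation:
After JOIN orders (5 rows):
cities.name | cities.rank | cities.qty | cities.yr | orders.kind | orders.qty
bob | 4 | 1 | 7 | gold | 1
bob | 4 | 1 | 7 | green | 1
hank | 3 | 1 | 10 | gold | 1
hank | 3 | 1 | 10 | green | 1
dave | 9 | 60 | 10 | blue | 60
After SELECT (5 rows):
cities.rank | cities.yr
4 | 7
4 | 7
3 | 10
3 | 10
9 | 10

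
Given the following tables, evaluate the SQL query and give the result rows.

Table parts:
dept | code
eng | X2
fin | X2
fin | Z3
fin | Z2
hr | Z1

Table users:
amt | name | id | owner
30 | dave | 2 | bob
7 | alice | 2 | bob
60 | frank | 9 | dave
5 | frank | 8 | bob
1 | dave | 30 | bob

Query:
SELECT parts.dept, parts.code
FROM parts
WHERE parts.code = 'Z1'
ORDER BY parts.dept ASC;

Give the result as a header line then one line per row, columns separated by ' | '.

== RESULT ==
parts.dept | parts.code
hr | Z1

Derivation:
After WHERE (1 rows):
parts.dept | parts.code
hr | Z1
After SELECT (1 rows):
parts.dept | parts.code
hr | Z1
After ORDER BY (1 rows):
parts.dept | parts.code
hr | Z1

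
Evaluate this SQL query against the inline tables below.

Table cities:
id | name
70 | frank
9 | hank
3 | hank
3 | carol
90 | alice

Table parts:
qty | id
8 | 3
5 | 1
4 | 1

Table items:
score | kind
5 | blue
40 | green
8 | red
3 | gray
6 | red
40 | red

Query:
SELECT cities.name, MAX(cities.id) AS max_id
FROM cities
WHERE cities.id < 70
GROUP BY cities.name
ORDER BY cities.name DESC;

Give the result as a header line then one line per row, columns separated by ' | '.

== RESULT ==
cities.name | max_id
hank | 9
carol | 3

Derivation:
After WHERE (3 rows):
cities.id | cities.name
9 | hank
3 | hank
3 | carol
After GROUP BY (2 rows):
cities.name | max_id
hank | 9
carol | 3
After ORDER BY (2 rows):
cities.name | max_id
hank | 9
carol | 3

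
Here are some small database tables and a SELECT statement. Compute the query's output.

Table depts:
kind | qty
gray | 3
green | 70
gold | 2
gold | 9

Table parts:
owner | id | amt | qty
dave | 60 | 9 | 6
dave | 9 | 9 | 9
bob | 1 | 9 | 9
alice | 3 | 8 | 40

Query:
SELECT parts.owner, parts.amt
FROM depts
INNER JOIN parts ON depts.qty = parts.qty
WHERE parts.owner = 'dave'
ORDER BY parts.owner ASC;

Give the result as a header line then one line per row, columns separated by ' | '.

== RESULT ==
parts.owner | parts.amt
dave | 9

Derivation:
After JOIN parts (2 rows):
depts.kind | depts.qty | parts.owner | parts.id | parts.amt | parts.qty
gold | 9 | dave | 9 | 9 | 9
gold | 9 | bob | 1 | 9 | 9
After WHERE (1 rows):
depts.kind | depts.qty | parts.owner | parts.id | parts.amt | parts.qty
gold | 9 | dave | 9 | 9 | 9
After SELECT (1 rows):
parts.owner | parts.amt
dave | 9
After ORDER BY (1 rows):
parts.owner | parts.amt
dave | 9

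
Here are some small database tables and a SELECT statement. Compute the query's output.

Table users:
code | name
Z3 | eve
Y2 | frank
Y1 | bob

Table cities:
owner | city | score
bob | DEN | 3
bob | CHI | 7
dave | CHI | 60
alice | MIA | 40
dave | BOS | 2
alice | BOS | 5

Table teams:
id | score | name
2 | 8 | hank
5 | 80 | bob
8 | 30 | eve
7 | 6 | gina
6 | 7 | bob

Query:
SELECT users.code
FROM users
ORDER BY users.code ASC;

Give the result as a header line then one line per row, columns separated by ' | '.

== RESULT ==
users.code
Y1
Y2
Z3

Derivation:
After SELECT (3 rows):
users.code
Z3
Y2
Y1
After ORDER BY (3 rows):
users.code
Y1
Y2
Z3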